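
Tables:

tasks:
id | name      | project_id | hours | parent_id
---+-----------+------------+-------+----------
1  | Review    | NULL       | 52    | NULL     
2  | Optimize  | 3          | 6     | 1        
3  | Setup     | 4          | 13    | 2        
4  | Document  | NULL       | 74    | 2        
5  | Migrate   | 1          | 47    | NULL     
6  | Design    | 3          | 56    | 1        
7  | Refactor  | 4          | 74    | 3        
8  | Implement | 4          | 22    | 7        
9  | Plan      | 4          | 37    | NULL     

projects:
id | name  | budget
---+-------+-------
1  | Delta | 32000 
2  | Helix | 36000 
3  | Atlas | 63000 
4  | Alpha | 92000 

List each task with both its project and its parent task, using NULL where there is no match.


Two LEFT JOINs from the same base table tasks: one to projects via project_id, one to tasks itself via parent_id. Both are LEFT so every task is preserved.
Match against projects:
  - task 1 (Review): project_id=NULL, no match -> kept with NULL
  - task 2 (Optimize): project_id=3 -> matches Atlas
  - task 3 (Setup): project_id=4 -> matches Alpha
  - task 4 (Document): project_id=NULL, no match -> kept with NULL
  - task 5 (Migrate): project_id=1 -> matches Delta
  - task 6 (Design): project_id=3 -> matches Atlas
  - task 7 (Refactor): project_id=4 -> matches Alpha
  - task 8 (Implement): project_id=4 -> matches Alpha
  - task 9 (Plan): project_id=4 -> matches Alpha
Match against tasks (self):
  - task 1 (Review): parent_id=NULL -> NULL
  - task 2 (Optimize): parent_id=1 -> Review
  - task 3 (Setup): parent_id=2 -> Optimize
  - task 4 (Document): parent_id=2 -> Optimize
  - task 5 (Migrate): parent_id=NULL -> NULL
  - task 6 (Design): parent_id=1 -> Review
  - task 7 (Refactor): parent_id=3 -> Setup
  - task 8 (Implement): parent_id=7 -> Refactor
  - task 9 (Plan): parent_id=NULL -> NULL

SQL:
SELECT a.name, b.name AS project, c.name AS parent
FROM tasks a
LEFT JOIN projects b ON a.project_id = b.id
LEFT JOIN tasks c ON a.parent_id = c.id

Result:
name      | project | parent  
----------+---------+---------
Review    | NULL    | NULL    
Optimize  | Atlas   | Review  
Setup     | Alpha   | Optimize
Document  | NULL    | Optimize
Migrate   | Delta   | NULL    
Design    | Atlas   | Review  
Refactor  | Alpha   | Setup   
Implement | Alpha   | Refactor
Plan      | Alpha   | NULL    


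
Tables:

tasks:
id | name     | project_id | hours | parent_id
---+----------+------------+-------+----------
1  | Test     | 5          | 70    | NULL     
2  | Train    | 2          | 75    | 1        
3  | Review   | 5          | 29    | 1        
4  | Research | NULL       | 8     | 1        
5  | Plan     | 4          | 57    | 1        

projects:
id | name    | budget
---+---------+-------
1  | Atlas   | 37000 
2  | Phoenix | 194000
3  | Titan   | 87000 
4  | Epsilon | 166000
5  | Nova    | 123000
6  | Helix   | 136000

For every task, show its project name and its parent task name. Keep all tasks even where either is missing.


Two LEFT JOINs from the same base table tasks: one to projects via project_id, one to tasks itself via parent_id. Both are LEFT so every task is preserved.
Match against projects:
  - task 1 (Test): project_id=5 -> matches Nova
  - task 2 (Train): project_id=2 -> matches Phoenix
  - task 3 (Review): project_id=5 -> matches Nova
  - task 4 (Research): project_id=NULL, no match -> kept with NULL
  - task 5 (Plan): project_id=4 -> matches Epsilon
Match against tasks (self):
  - task 1 (Test): parent_id=NULL -> NULL
  - task 2 (Train): parent_id=1 -> Test
  - task 3 (Review): parent_id=1 -> Test
  - task 4 (Research): parent_id=1 -> Test
  - task 5 (Plan): parent_id=1 -> Test

SQL:
SELECT a.name, b.name AS project, c.name AS parent
FROM tasks a
LEFT JOIN projects b ON a.project_id = b.id
LEFT JOIN tasks c ON a.parent_id = c.id

Result:
name     | project | parent
---------+---------+-------
Test     | Nova    | NULL  
Train    | Phoenix | Test  
Review   | Nova    | Test  
Research | NULL    | Test  
Plan     | Epsilon | Test  


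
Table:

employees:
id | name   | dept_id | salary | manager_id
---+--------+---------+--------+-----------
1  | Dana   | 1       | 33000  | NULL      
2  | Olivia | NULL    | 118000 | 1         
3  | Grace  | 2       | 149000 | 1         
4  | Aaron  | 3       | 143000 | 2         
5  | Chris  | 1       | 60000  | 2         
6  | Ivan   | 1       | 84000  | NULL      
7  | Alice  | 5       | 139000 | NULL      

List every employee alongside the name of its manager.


This is a self-join: employees is joined to a second copy of itself, matching each row's manager_id to another row's id. Use LEFT JOIN so rows with manager_id=NULL are kept.
  - employee 1 (Dana): manager_id=NULL -> NULL
  - employee 2 (Olivia): manager_id=1 -> Dana
  - employee 3 (Grace): manager_id=1 -> Dana
  - employee 4 (Aaron): manager_id=2 -> Olivia
  - employee 5 (Chris): manager_id=2 -> Olivia
  - employee 6 (Ivan): manager_id=NULL -> NULL
  - employee 7 (Alice): manager_id=NULL -> NULL

SQL:
SELECT a.name AS item, b.name AS manager
FROM employees a
LEFT JOIN employees b ON a.manager_id = b.id

Result:
item   | manager
-------+--------
Dana   | NULL   
Olivia | Dana   
Grace  | Dana   
Aaron  | Olivia 
Chris  | Olivia 
Ivan   | NULL   
Alice  | NULL   


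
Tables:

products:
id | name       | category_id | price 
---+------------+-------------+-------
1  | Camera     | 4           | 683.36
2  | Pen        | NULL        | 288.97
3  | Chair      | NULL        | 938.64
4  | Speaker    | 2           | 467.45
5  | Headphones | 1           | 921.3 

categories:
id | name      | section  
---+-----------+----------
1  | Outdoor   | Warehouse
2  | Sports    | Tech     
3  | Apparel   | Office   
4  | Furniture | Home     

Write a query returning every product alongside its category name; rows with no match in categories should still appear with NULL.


LEFT JOIN keeps every row from products (the left table); where category_id has no match in categories, the category columns become NULL. Walk through each product:
  - product 1 (Camera): category_id=4 -> matches Furniture
  - product 2 (Pen): category_id=NULL, no match -> kept with NULL
  - product 3 (Chair): category_id=NULL, no match -> kept with NULL
  - product 4 (Speaker): category_id=2 -> matches Sports
  - product 5 (Headphones): category_id=1 -> matches Outdoor
All 5 rows appear; 2 have NULL category.

SQL:
SELECT a.name, b.name AS category
FROM products a
LEFT JOIN categories b ON a.category_id = b.id

Result:
name       | category 
-----------+----------
Camera     | Furniture
Pen        | NULL     
Chair      | NULL     
Speaker    | Sports   
Headphones | Outdoor  


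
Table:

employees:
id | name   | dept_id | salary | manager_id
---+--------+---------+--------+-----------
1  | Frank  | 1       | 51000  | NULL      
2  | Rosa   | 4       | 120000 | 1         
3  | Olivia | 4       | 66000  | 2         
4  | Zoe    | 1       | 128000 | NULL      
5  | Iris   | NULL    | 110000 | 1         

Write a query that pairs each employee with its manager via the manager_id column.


This is a self-join: employees is joined to a second copy of itself, matching each row's manager_id to another row's id. Use LEFT JOIN so rows with manager_id=NULL are kept.
  - employee 1 (Frank): manager_id=NULL -> NULL
  - employee 2 (Rosa): manager_id=1 -> Frank
  - employee 3 (Olivia): manager_id=2 -> Rosa
  - employee 4 (Zoe): manager_id=NULL -> NULL
  - employee 5 (Iris): manager_id=1 -> Frank

SQL:
SELECT a.name AS item, b.name AS manager
FROM employees a
LEFT JOIN employees b ON a.manager_id = b.id

Result:
item   | manager
-------+--------
Frank  | NULL   
Rosa   | Frank  
Olivia | Rosa   
Zoe    | NULL   
Iris   | Frank  


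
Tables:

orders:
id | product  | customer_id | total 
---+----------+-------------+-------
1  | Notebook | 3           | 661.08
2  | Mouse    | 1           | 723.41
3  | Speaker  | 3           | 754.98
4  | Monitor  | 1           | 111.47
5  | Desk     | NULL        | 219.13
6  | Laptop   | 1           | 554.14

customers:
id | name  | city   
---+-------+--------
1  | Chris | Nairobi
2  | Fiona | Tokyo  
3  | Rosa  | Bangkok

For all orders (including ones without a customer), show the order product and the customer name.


LEFT JOIN keeps every row from orders (the left table); where customer_id has no match in customers, the customer columns become NULL. Walk through each order:
  - order 1 (Notebook): customer_id=3 -> matches Rosa
  - order 2 (Mouse): customer_id=1 -> matches Chris
  - order 3 (Speaker): customer_id=3 -> matches Rosa
  - order 4 (Monitor): customer_id=1 -> matches Chris
  - order 5 (Desk): customer_id=NULL, no match -> kept with NULL
  - order 6 (Laptop): customer_id=1 -> matches Chris
All 6 rows appear; 1 has NULL customer.

SQL:
SELECT a.product, b.name AS customer
FROM orders a
LEFT JOIN customers b ON a.customer_id = b.id

Result:
product  | customer
---------+---------
Notebook | Rosa    
Mouse    | Chris   
Speaker  | Rosa    
Monitor  | Chris   
Desk     | NULL    
Laptop   | Chris   


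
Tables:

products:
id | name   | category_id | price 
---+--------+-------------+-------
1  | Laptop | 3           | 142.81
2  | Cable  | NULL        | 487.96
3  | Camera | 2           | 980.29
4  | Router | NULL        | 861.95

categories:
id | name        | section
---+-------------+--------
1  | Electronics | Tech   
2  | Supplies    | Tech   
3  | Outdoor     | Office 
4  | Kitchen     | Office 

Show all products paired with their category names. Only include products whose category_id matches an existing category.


INNER JOIN keeps only products rows whose category_id matches an id in categories. Walk through each product:
  - product 1 (Laptop): category_id=3 -> matches Outdoor
  - product 2 (Cable): category_id=NULL, no match -> dropped
  - product 3 (Camera): category_id=2 -> matches Supplies
  - product 4 (Router): category_id=NULL, no match -> dropped
So 2 of 4 rows are dropped.

SQL:
SELECT a.name, b.name AS category
FROM products a
INNER JOIN categories b ON a.category_id = b.id

Result:
name   | category
-------+---------
Laptop | Outdoor 
Camera | Supplies


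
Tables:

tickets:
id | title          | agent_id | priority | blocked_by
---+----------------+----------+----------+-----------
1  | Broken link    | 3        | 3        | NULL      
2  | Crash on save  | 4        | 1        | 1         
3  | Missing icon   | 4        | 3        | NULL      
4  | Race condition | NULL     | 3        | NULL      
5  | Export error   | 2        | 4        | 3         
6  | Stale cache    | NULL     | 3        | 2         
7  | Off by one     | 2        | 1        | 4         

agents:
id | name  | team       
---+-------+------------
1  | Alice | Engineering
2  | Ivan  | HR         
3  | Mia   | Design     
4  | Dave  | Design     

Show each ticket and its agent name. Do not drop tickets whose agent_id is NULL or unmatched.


LEFT JOIN keeps every row from tickets (the left table); where agent_id has no match in agents, the agent columns become NULL. Walk through each ticket:
  - ticket 1 (Broken link): agent_id=3 -> matches Mia
  - ticket 2 (Crash on save): agent_id=4 -> matches Dave
  - ticket 3 (Missing icon): agent_id=4 -> matches Dave
  - ticket 4 (Race condition): agent_id=NULL, no match -> kept with NULL
  - ticket 5 (Export error): agent_id=2 -> matches Ivan
  - ticket 6 (Stale cache): agent_id=NULL, no match -> kept with NULL
  - ticket 7 (Off by one): agent_id=2 -> matches Ivan
All 7 rows appear; 2 have NULL agent.

SQL:
SELECT a.title, b.name AS agent
FROM tickets a
LEFT JOIN agents b ON a.agent_id = b.id

Result:
title          | agent
---------------+------
Broken link    | Mia  
Crash on save  | Dave 
Missing icon   | Dave 
Race condition | NULL 
Export error   | Ivan 
Stale cache    | NULL 
Off by one     | Ivan 


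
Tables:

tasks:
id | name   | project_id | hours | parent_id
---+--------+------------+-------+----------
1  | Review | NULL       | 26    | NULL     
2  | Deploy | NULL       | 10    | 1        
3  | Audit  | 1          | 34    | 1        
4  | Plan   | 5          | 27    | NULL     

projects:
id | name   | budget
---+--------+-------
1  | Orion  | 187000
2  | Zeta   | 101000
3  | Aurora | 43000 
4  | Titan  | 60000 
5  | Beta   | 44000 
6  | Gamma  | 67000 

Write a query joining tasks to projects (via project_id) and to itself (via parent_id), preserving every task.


Two LEFT JOINs from the same base table tasks: one to projects via project_id, one to tasks itself via parent_id. Both are LEFT so every task is preserved.
Match against projects:
  - task 1 (Review): project_id=NULL, no match -> kept with NULL
  - task 2 (Deploy): project_id=NULL, no match -> kept with NULL
  - task 3 (Audit): project_id=1 -> matches Orion
  - task 4 (Plan): project_id=5 -> matches Beta
Match against tasks (self):
  - task 1 (Review): parent_id=NULL -> NULL
  - task 2 (Deploy): parent_id=1 -> Review
  - task 3 (Audit): parent_id=1 -> Review
  - task 4 (Plan): parent_id=NULL -> NULL

SQL:
SELECT a.name, b.name AS project, c.name AS parent
FROM tasks a
LEFT JOIN projects b ON a.project_id = b.id
LEFT JOIN tasks c ON a.parent_id = c.id

Result:
name   | project | parent
-------+---------+-------
Review | NULL    | NULL  
Deploy | NULL    | Review
Audit  | Orion   | Review
Plan   | Beta    | NULL  


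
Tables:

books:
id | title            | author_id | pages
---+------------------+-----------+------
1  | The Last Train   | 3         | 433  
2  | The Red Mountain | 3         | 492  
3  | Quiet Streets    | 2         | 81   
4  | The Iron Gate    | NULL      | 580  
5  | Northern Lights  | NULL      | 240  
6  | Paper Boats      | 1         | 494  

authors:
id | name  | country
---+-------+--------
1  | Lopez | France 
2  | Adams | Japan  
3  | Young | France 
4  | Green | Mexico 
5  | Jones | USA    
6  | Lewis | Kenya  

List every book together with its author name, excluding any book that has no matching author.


INNER JOIN keeps only books rows whose author_id matches an id in authors. Walk through each book:
  - book 1 (The Last Train): author_id=3 -> matches Young
  - book 2 (The Red Mountain): author_id=3 -> matches Young
  - book 3 (Quiet Streets): author_id=2 -> matches Adams
  - book 4 (The Iron Gate): author_id=NULL, no match -> dropped
  - book 5 (Northern Lights): author_id=NULL, no match -> dropped
  - book 6 (Paper Boats): author_id=1 -> matches Lopez
So 2 of 6 rows are dropped.

SQL:
SELECT a.title, b.name AS author
FROM books a
INNER JOIN authors b ON a.author_id = b.id

Result:
title            | author
-----------------+-------
The Last Train   | Young 
The Red Mountain | Young 
Quiet Streets    | Adams 
Paper Boats      | Lopez 


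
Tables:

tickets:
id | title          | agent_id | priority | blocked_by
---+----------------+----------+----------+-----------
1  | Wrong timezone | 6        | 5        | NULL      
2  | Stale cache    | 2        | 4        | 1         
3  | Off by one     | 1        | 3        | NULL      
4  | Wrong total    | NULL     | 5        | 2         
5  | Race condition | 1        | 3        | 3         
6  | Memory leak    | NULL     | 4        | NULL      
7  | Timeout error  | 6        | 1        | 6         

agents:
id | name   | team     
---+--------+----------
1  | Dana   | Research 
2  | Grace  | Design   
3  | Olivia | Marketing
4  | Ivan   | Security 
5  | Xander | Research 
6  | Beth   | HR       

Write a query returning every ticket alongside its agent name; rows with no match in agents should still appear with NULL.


LEFT JOIN keeps every row from tickets (the left table); where agent_id has no match in agents, the agent columns become NULL. Walk through each ticket:
  - ticket 1 (Wrong timezone): agent_id=6 -> matches Beth
  - ticket 2 (Stale cache): agent_id=2 -> matches Grace
  - ticket 3 (Off by one): agent_id=1 -> matches Dana
  - ticket 4 (Wrong total): agent_id=NULL, no match -> kept with NULL
  - ticket 5 (Race condition): agent_id=1 -> matches Dana
  - ticket 6 (Memory leak): agent_id=NULL, no match -> kept with NULL
  - ticket 7 (Timeout error): agent_id=6 -> matches Beth
All 7 rows appear; 2 have NULL agent.

SQL:
SELECT a.title, b.name AS agent
FROM tickets a
LEFT JOIN agents b ON a.agent_id = b.id

Result:
title          | agent
---------------+------
Wrong timezone | Beth 
Stale cache    | Grace
Off by one     | Dana 
Wrong total    | NULL 
Race condition | Dana 
Memory leak    | NULL 
Timeout error  | Beth 


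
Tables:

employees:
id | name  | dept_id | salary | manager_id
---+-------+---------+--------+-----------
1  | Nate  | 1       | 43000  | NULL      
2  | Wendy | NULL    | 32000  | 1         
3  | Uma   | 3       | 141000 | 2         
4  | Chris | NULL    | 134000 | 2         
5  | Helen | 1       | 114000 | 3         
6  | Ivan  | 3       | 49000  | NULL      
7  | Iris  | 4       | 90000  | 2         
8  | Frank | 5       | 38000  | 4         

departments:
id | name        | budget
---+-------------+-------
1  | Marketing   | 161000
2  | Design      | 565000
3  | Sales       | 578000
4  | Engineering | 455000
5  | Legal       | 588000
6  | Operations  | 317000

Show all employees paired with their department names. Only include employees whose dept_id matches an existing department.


INNER JOIN keeps only employees rows whose dept_id matches an id in departments. Walk through each employee:
  - employee 1 (Nate): dept_id=1 -> matches Marketing
  - employee 2 (Wendy): dept_id=NULL, no match -> dropped
  - employee 3 (Uma): dept_id=3 -> matches Sales
  - employee 4 (Chris): dept_id=NULL, no match -> dropped
  - employee 5 (Helen): dept_id=1 -> matches Marketing
  - employee 6 (Ivan): dept_id=3 -> matches Sales
  - employee 7 (Iris): dept_id=4 -> matches Engineering
  - employee 8 (Frank): dept_id=5 -> matches Legal
So 2 of 8 rows are dropped.

SQL:
SELECT a.name, b.name AS department
FROM employees a
INNER JOIN departments b ON a.dept_id = b.id

Result:
name  | department 
------+------------
Nate  | Marketing  
Uma   | Sales      
Helen | Marketing  
Ivan  | Sales      
Iris  | Engineering
Frank | Legal      


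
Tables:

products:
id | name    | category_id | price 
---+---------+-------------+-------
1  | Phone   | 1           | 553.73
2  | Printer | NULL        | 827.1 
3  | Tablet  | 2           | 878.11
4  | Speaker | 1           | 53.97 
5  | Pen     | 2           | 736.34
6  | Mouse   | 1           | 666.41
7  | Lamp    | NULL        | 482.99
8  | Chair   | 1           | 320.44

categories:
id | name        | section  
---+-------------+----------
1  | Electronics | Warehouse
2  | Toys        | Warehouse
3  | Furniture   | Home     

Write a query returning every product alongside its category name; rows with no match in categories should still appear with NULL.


LEFT JOIN keeps every row from products (the left table); where category_id has no match in categories, the category columns become NULL. Walk through each product:
  - product 1 (Phone): category_id=1 -> matches Electronics
  - product 2 (Printer): category_id=NULL, no match -> kept with NULL
  - product 3 (Tablet): category_id=2 -> matches Toys
  - product 4 (Speaker): category_id=1 -> matches Electronics
  - product 5 (Pen): category_id=2 -> matches Toys
  - product 6 (Mouse): category_id=1 -> matches Electronics
  - product 7 (Lamp): category_id=NULL, no match -> kept with NULL
  - product 8 (Chair): category_id=1 -> matches Electronics
All 8 rows appear; 2 have NULL category.

SQL:
SELECT a.name, b.name AS category
FROM products a
LEFT JOIN categories b ON a.category_id = b.id

Result:
name    | category   
--------+------------
Phone   | Electronics
Printer | NULL       
Tablet  | Toys       
Speaker | Electronics
Pen     | Toys       
Mouse   | Electronics
Lamp    | NULL       
Chair   | Electronics


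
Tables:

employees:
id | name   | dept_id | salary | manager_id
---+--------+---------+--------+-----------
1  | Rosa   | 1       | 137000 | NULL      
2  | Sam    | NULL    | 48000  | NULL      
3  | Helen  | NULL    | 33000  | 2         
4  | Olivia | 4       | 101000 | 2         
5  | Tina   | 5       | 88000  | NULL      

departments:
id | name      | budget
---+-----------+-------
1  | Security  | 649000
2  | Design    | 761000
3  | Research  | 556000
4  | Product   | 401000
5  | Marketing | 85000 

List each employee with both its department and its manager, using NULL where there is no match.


Two LEFT JOINs from the same base table employees: one to departments via dept_id, one to employees itself via manager_id. Both are LEFT so every employee is preserved.
Match against departments:
  - employee 1 (Rosa): dept_id=1 -> matches Security
  - employee 2 (Sam): dept_id=NULL, no match -> kept with NULL
  - employee 3 (Helen): dept_id=NULL, no match -> kept with NULL
  - employee 4 (Olivia): dept_id=4 -> matches Product
  - employee 5 (Tina): dept_id=5 -> matches Marketing
Match against employees (self):
  - employee 1 (Rosa): manager_id=NULL -> NULL
  - employee 2 (Sam): manager_id=NULL -> NULL
  - employee 3 (Helen): manager_id=2 -> Sam
  - employee 4 (Olivia): manager_id=2 -> Sam
  - employee 5 (Tina): manager_id=NULL -> NULL

SQL:
SELECT a.name, b.name AS department, c.name AS manager
FROM employees a
LEFT JOIN departments b ON a.dept_id = b.id
LEFT JOIN employees c ON a.manager_id = c.id

Result:
name   | department | manager
-------+------------+--------
Rosa   | Security   | NULL   
Sam    | NULL       | NULL   
Helen  | NULL       | Sam    
Olivia | Product    | Sam    
Tina   | Marketing  | NULL   


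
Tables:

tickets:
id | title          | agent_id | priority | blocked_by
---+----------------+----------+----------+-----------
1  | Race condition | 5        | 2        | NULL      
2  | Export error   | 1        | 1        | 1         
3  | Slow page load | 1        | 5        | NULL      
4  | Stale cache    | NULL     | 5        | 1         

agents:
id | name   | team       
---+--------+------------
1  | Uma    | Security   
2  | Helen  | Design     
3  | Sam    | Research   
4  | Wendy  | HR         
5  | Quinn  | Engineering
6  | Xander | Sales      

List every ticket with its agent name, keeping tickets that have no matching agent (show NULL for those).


LEFT JOIN keeps every row from tickets (the left table); where agent_id has no match in agents, the agent columns become NULL. Walk through each ticket:
  - ticket 1 (Race condition): agent_id=5 -> matches Quinn
  - ticket 2 (Export error): agent_id=1 -> matches Uma
  - ticket 3 (Slow page load): agent_id=1 -> matches Uma
  - ticket 4 (Stale cache): agent_id=NULL, no match -> kept with NULL
All 4 rows appear; 1 has NULL agent.

SQL:
SELECT a.title, b.name AS agent
FROM tickets a
LEFT JOIN agents b ON a.agent_id = b.id

Result:
title          | agent
---------------+------
Race condition | Quinn
Export error   | Uma  
Slow page load | Uma  
Stale cache    | NULL 


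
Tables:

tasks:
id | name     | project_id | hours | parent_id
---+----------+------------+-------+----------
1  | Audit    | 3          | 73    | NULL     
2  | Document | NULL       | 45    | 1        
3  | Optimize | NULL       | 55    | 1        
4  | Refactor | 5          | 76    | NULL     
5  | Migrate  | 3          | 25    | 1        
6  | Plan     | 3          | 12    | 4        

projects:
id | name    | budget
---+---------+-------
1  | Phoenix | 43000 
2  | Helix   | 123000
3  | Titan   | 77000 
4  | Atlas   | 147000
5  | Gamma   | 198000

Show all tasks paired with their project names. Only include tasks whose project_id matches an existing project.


INNER JOIN keeps only tasks rows whose project_id matches an id in projects. Walk through each task:
  - task 1 (Audit): project_id=3 -> matches Titan
  - task 2 (Document): project_id=NULL, no match -> dropped
  - task 3 (Optimize): project_id=NULL, no match -> dropped
  - task 4 (Refactor): project_id=5 -> matches Gamma
  - task 5 (Migrate): project_id=3 -> matches Titan
  - task 6 (Plan): project_id=3 -> matches Titan
So 2 of 6 rows are dropped.

SQL:
SELECT a.name, b.name AS project
FROM tasks a
INNER JOIN projects b ON a.project_id = b.id

Result:
name     | project
---------+--------
Audit    | Titan  
Refactor | Gamma  
Migrate  | Titan  
Plan     | Titan  


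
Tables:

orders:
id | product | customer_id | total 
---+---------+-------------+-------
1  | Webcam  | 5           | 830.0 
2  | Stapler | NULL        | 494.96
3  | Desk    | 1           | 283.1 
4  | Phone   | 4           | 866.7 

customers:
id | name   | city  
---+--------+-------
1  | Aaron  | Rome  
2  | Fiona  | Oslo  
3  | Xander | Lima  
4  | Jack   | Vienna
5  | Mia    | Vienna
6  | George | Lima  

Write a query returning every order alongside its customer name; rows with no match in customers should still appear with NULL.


LEFT JOIN keeps every row from orders (the left table); where customer_id has no match in customers, the customer columns become NULL. Walk through each order:
  - order 1 (Webcam): customer_id=5 -> matches Mia
  - order 2 (Stapler): customer_id=NULL, no match -> kept with NULL
  - order 3 (Desk): customer_id=1 -> matches Aaron
  - order 4 (Phone): customer_id=4 -> matches Jack
All 4 rows appear; 1 has NULL customer.

SQL:
SELECT a.product, b.name AS customer
FROM orders a
LEFT JOIN customers b ON a.customer_id = b.id

Result:
product | customer
--------+---------
Webcam  | Mia     
Stapler | NULL    
Desk    | Aaron   
Phone   | Jack    


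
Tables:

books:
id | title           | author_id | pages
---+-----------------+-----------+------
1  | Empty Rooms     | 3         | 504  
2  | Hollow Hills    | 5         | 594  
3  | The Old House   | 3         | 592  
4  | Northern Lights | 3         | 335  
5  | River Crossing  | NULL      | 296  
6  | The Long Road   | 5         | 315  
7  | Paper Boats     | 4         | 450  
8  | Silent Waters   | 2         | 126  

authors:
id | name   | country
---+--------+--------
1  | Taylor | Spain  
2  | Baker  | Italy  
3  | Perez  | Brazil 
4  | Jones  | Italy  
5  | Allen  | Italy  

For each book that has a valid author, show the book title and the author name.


INNER JOIN keeps only books rows whose author_id matches an id in authors. Walk through each book:
  - book 1 (Empty Rooms): author_id=3 -> matches Perez
  - book 2 (Hollow Hills): author_id=5 -> matches Allen
  - book 3 (The Old House): author_id=3 -> matches Perez
  - book 4 (Northern Lights): author_id=3 -> matches Perez
  - book 5 (River Crossing): author_id=NULL, no match -> dropped
  - book 6 (The Long Road): author_id=5 -> matches Allen
  - book 7 (Paper Boats): author_id=4 -> matches Jones
  - book 8 (Silent Waters): author_id=2 -> matches Baker
So 1 of 8 rows is dropped.

SQL:
SELECT a.title, b.name AS author
FROM books a
INNER JOIN authors b ON a.author_id = b.id

Result:
title           | author
----------------+-------
Empty Rooms     | Perez 
Hollow Hills    | Allen 
The Old House   | Perez 
Northern Lights | Perez 
The Long Road   | Allen 
Paper Boats     | Jones 
Silent Waters   | Baker 


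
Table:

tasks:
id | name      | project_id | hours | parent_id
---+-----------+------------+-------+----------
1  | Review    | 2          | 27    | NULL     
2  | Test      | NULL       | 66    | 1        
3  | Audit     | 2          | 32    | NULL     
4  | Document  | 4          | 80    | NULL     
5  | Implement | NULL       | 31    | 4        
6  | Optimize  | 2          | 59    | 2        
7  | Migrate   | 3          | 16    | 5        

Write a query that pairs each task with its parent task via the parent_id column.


This is a self-join: tasks is joined to a second copy of itself, matching each row's parent_id to another row's id. Use LEFT JOIN so rows with parent_id=NULL are kept.
  - task 1 (Review): parent_id=NULL -> NULL
  - task 2 (Test): parent_id=1 -> Review
  - task 3 (Audit): parent_id=NULL -> NULL
  - task 4 (Document): parent_id=NULL -> NULL
  - task 5 (Implement): parent_id=4 -> Document
  - task 6 (Optimize): parent_id=2 -> Test
  - task 7 (Migrate): parent_id=5 -> Implement

SQL:
SELECT a.name AS item, b.name AS parent
FROM tasks a
LEFT JOIN tasks b ON a.parent_id = b.id

Result:
item      | parent   
----------+----------
Review    | NULL     
Test      | Review   
Audit     | NULL     
Document  | NULL     
Implement | Document 
Optimize  | Test     
Migrate   | Implement


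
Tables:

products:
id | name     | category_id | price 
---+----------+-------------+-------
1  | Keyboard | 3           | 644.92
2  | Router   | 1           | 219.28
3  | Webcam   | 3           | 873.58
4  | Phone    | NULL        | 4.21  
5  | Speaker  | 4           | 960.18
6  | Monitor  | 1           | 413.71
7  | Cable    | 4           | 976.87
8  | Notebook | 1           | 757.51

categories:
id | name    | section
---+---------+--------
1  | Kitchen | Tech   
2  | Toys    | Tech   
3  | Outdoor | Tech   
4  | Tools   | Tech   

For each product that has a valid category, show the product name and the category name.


INNER JOIN keeps only products rows whose category_id matches an id in categories. Walk through each product:
  - product 1 (Keyboard): category_id=3 -> matches Outdoor
  - product 2 (Router): category_id=1 -> matches Kitchen
  - product 3 (Webcam): category_id=3 -> matches Outdoor
  - product 4 (Phone): category_id=NULL, no match -> dropped
  - product 5 (Speaker): category_id=4 -> matches Tools
  - product 6 (Monitor): category_id=1 -> matches Kitchen
  - product 7 (Cable): category_id=4 -> matches Tools
  - product 8 (Notebook): category_id=1 -> matches Kitchen
So 1 of 8 rows is dropped.

SQL:
SELECT a.name, b.name AS category
FROM products a
INNER JOIN categories b ON a.category_id = b.id

Result:
name     | category
---------+---------
Keyboard | Outdoor 
Router   | Kitchen 
Webcam   | Outdoor 
Speaker  | Tools   
Monitor  | Kitchen 
Cable    | Tools   
Notebook | Kitchen 


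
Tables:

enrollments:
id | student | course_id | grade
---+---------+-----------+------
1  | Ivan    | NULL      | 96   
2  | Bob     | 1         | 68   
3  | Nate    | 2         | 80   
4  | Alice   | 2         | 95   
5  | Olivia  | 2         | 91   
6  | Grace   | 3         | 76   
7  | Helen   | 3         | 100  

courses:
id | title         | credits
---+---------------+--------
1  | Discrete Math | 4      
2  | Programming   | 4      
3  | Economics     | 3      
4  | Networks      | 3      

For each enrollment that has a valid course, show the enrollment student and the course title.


INNER JOIN keeps only enrollments rows whose course_id matches an id in courses. Walk through each enrollment:
  - enrollment 1 (Ivan): course_id=NULL, no match -> dropped
  - enrollment 2 (Bob): course_id=1 -> matches Discrete Math
  - enrollment 3 (Nate): course_id=2 -> matches Programming
  - enrollment 4 (Alice): course_id=2 -> matches Programming
  - enrollment 5 (Olivia): course_id=2 -> matches Programming
  - enrollment 6 (Grace): course_id=3 -> matches Economics
  - enrollment 7 (Helen): course_id=3 -> matches Economics
So 1 of 7 rows is dropped.

SQL:
SELECT a.student, b.title AS course
FROM enrollments a
INNER JOIN courses b ON a.course_id = b.id

Result:
student | course       
--------+--------------
Bob     | Discrete Math
Nate    | Programming  
Alice   | Programming  
Olivia  | Programming  
Grace   | Economics    
Helen   | Economics    


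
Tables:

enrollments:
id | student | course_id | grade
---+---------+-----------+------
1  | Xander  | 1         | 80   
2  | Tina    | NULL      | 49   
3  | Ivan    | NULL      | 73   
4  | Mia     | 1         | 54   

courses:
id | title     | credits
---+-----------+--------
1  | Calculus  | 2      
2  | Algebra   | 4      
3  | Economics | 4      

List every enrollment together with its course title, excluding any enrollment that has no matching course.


INNER JOIN keeps only enrollments rows whose course_id matches an id in courses. Walk through each enrollment:
  - enrollment 1 (Xander): course_id=1 -> matches Calculus
  - enrollment 2 (Tina): course_id=NULL, no match -> dropped
  - enrollment 3 (Ivan): course_id=NULL, no match -> dropped
  - enrollment 4 (Mia): course_id=1 -> matches Calculus
So 2 of 4 rows are dropped.

SQL:
SELECT a.student, b.title AS course
FROM enrollments a
INNER JOIN courses b ON a.course_id = b.id

Result:
student | course  
--------+---------
Xander  | Calculus
Mia     | Calculus


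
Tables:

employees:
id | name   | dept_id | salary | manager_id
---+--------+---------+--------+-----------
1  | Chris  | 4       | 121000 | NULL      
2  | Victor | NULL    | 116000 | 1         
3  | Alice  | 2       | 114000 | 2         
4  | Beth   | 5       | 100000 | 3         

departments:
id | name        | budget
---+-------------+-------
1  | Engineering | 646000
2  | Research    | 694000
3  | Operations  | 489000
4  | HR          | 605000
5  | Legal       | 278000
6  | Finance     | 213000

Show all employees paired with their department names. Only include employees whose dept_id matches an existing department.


INNER JOIN keeps only employees rows whose dept_id matches an id in departments. Walk through each employee:
  - employee 1 (Chris): dept_id=4 -> matches HR
  - employee 2 (Victor): dept_id=NULL, no match -> dropped
  - employee 3 (Alice): dept_id=2 -> matches Research
  - employee 4 (Beth): dept_id=5 -> matches Legal
So 1 of 4 rows is dropped.

SQL:
SELECT a.name, b.name AS department
FROM employees a
INNER JOIN departments b ON a.dept_id = b.id

Result:
name  | department
------+-----------
Chris | HR        
Alice | Research  
Beth  | Legal     


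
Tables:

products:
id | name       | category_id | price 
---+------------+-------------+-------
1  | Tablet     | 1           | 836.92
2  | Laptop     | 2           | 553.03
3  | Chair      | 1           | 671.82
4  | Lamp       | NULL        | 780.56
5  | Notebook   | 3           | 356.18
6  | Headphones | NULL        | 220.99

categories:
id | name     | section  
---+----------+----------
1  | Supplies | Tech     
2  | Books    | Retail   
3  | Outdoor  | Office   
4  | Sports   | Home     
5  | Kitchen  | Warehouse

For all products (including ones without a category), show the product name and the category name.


LEFT JOIN keeps every row from products (the left table); where category_id has no match in categories, the category columns become NULL. Walk through each product:
  - product 1 (Tablet): category_id=1 -> matches Supplies
  - product 2 (Laptop): category_id=2 -> matches Books
  - product 3 (Chair): category_id=1 -> matches Supplies
  - product 4 (Lamp): category_id=NULL, no match -> kept with NULL
  - product 5 (Notebook): category_id=3 -> matches Outdoor
  - product 6 (Headphones): category_id=NULL, no match -> kept with NULL
All 6 rows appear; 2 have NULL category.

SQL:
SELECT a.name, b.name AS category
FROM products a
LEFT JOIN categories b ON a.category_id = b.id

Result:
name       | category
-----------+---------
Tablet     | Supplies
Laptop     | Books   
Chair      | Supplies
Lamp       | NULL    
Notebook   | Outdoor 
Headphones | NULL    


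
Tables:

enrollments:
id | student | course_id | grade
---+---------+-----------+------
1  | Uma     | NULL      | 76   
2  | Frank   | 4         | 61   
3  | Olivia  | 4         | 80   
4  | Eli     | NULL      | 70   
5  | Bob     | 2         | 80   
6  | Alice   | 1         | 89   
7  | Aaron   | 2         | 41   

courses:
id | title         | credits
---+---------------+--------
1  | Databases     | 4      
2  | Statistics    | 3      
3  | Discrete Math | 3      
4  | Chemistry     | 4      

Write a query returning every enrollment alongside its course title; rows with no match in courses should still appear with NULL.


LEFT JOIN keeps every row from enrollments (the left table); where course_id has no match in courses, the course columns become NULL. Walk through each enrollment:
  - enrollment 1 (Uma): course_id=NULL, no match -> kept with NULL
  - enrollment 2 (Frank): course_id=4 -> matches Chemistry
  - enrollment 3 (Olivia): course_id=4 -> matches Chemistry
  - enrollment 4 (Eli): course_id=NULL, no match -> kept with NULL
  - enrollment 5 (Bob): course_id=2 -> matches Statistics
  - enrollment 6 (Alice): course_id=1 -> matches Databases
  - enrollment 7 (Aaron): course_id=2 -> matches Statistics
All 7 rows appear; 2 have NULL course.

SQL:
SELECT a.student, b.title AS course
FROM enrollments a
LEFT JOIN courses b ON a.course_id = b.id

Result:
student | course    
--------+-----------
Uma     | NULL      
Frank   | Chemistry 
Olivia  | Chemistry 
Eli     | NULL      
Bob     | Statistics
Alice   | Databases 
Aaron   | Statistics


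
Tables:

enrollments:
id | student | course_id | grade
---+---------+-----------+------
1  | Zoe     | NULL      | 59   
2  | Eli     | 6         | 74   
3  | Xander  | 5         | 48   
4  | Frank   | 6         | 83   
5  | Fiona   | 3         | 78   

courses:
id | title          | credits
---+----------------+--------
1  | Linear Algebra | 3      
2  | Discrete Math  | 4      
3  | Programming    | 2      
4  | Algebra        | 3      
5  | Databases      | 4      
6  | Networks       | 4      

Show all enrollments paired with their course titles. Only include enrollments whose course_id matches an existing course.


INNER JOIN keeps only enrollments rows whose course_id matches an id in courses. Walk through each enrollment:
  - enrollment 1 (Zoe): course_id=NULL, no match -> dropped
  - enrollment 2 (Eli): course_id=6 -> matches Networks
  - enrollment 3 (Xander): course_id=5 -> matches Databases
  - enrollment 4 (Frank): course_id=6 -> matches Networks
  - enrollment 5 (Fiona): course_id=3 -> matches Programming
So 1 of 5 rows is dropped.

SQL:
SELECT a.student, b.title AS course
FROM enrollments a
INNER JOIN courses b ON a.course_id = b.id

Result:
student | course     
--------+------------
Eli     | Networks   
Xander  | Databases  
Frank   | Networks   
Fiona   | Programming


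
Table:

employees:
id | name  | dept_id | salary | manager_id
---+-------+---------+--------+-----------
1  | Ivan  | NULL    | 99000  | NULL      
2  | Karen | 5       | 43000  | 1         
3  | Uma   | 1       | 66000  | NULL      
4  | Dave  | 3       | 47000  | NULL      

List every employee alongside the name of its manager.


This is a self-join: employees is joined to a second copy of itself, matching each row's manager_id to another row's id. Use LEFT JOIN so rows with manager_id=NULL are kept.
  - employee 1 (Ivan): manager_id=NULL -> NULL
  - employee 2 (Karen): manager_id=1 -> Ivan
  - employee 3 (Uma): manager_id=NULL -> NULL
  - employee 4 (Dave): manager_id=NULL -> NULL

SQL:
SELECT a.name AS item, b.name AS manager
FROM employees a
LEFT JOIN employees b ON a.manager_id = b.id

Result:
item  | manager
------+--------
Ivan  | NULL   
Karen | Ivan   
Uma   | NULL   
Dave  | NULL   


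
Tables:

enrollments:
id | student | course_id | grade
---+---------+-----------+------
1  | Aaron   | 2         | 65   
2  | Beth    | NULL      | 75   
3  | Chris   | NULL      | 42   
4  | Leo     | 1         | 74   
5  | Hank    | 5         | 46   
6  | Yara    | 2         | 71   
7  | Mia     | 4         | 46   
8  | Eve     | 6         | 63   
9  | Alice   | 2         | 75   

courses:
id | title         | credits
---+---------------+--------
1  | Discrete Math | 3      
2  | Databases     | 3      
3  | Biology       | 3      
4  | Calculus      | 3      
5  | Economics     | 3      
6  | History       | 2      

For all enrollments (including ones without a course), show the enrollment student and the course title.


LEFT JOIN keeps every row from enrollments (the left table); where course_id has no match in courses, the course columns become NULL. Walk through each enrollment:
  - enrollment 1 (Aaron): course_id=2 -> matches Databases
  - enrollment 2 (Beth): course_id=NULL, no match -> kept with NULL
  - enrollment 3 (Chris): course_id=NULL, no match -> kept with NULL
  - enrollment 4 (Leo): course_id=1 -> matches Discrete Math
  - enrollment 5 (Hank): course_id=5 -> matches Economics
  - enrollment 6 (Yara): course_id=2 -> matches Databases
  - enrollment 7 (Mia): course_id=4 -> matches Calculus
  - enrollment 8 (Eve): course_id=6 -> matches History
  - enrollment 9 (Alice): course_id=2 -> matches Databases
All 9 rows appear; 2 have NULL course.

SQL:
SELECT a.student, b.title AS course
FROM enrollments a
LEFT JOIN courses b ON a.course_id = b.id

Result:
student | course       
--------+--------------
Aaron   | Databases    
Beth    | NULL         
Chris   | NULL         
Leo     | Discrete Math
Hank    | Economics    
Yara    | Databases    
Mia     | Calculus     
Eve     | History      
Alice   | Databases    
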